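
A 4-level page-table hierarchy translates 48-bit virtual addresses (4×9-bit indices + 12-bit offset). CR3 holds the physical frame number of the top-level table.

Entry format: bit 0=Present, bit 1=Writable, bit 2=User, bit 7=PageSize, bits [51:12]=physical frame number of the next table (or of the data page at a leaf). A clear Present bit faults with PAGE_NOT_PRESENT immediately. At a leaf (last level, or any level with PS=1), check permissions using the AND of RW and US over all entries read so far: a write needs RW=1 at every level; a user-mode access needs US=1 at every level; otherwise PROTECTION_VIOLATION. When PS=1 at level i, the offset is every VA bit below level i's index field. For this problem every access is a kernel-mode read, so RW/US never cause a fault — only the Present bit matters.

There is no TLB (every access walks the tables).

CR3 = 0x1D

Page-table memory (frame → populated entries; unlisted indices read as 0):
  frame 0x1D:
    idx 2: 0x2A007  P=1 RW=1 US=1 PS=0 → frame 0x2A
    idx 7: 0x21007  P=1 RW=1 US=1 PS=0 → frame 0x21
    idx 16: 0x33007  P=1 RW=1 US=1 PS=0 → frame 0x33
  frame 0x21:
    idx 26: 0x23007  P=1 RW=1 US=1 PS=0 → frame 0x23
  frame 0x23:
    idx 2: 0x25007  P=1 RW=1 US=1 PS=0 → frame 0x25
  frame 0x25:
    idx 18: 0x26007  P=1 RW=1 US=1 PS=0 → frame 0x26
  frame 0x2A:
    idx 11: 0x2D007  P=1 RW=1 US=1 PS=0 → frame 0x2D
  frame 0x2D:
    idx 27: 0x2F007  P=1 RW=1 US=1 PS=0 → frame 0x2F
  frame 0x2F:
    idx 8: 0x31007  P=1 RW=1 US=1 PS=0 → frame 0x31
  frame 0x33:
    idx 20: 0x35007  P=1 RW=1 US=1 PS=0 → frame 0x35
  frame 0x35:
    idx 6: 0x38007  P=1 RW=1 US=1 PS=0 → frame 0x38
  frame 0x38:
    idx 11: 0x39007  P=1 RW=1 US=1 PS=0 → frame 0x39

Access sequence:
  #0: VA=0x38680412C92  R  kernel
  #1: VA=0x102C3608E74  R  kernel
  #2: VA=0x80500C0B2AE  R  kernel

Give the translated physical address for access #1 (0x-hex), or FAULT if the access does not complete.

Trace:
#0 VA=0x38680412C92 (r,kernel):
  [0] read 0x1D idx=7: raw=0x21007 flags P=1 W=1 U=1 S=0
  [1] read 0x21 idx=26: raw=0x23007 flags P=1 W=1 U=1 S=0
  [2] read 0x23 idx=2: raw=0x25007 flags P=1 W=1 U=1 S=0
  [3] read 0x25 idx=18: raw=0x26007 flags P=1 W=1 U=1 S=0
  ⇒ phys 0x26C92  [4 reads]
#1 VA=0x102C3608E74 (r,kernel):
  [0] read 0x1D idx=2: raw=0x2A007 flags P=1 W=1 U=1 S=0
  [1] read 0x2A idx=11: raw=0x2D007 flags P=1 W=1 U=1 S=0
  [2] read 0x2D idx=27: raw=0x2F007 flags P=1 W=1 U=1 S=0
  [3] read 0x2F idx=8: raw=0x31007 flags P=1 W=1 U=1 S=0
  ⇒ phys 0x31E74  [4 reads]
#2 VA=0x80500C0B2AE (r,kernel):
  [0] read 0x1D idx=16: raw=0x33007 flags P=1 W=1 U=1 S=0
  [1] read 0x33 idx=20: raw=0x35007 flags P=1 W=1 U=1 S=0
  [2] read 0x35 idx=6: raw=0x38007 flags P=1 W=1 U=1 S=0
  [3] read 0x38 idx=11: raw=0x39007 flags P=1 W=1 U=1 S=0
  ⇒ phys 0x392AE  [4 reads]

Access #1 PA: 0x31E74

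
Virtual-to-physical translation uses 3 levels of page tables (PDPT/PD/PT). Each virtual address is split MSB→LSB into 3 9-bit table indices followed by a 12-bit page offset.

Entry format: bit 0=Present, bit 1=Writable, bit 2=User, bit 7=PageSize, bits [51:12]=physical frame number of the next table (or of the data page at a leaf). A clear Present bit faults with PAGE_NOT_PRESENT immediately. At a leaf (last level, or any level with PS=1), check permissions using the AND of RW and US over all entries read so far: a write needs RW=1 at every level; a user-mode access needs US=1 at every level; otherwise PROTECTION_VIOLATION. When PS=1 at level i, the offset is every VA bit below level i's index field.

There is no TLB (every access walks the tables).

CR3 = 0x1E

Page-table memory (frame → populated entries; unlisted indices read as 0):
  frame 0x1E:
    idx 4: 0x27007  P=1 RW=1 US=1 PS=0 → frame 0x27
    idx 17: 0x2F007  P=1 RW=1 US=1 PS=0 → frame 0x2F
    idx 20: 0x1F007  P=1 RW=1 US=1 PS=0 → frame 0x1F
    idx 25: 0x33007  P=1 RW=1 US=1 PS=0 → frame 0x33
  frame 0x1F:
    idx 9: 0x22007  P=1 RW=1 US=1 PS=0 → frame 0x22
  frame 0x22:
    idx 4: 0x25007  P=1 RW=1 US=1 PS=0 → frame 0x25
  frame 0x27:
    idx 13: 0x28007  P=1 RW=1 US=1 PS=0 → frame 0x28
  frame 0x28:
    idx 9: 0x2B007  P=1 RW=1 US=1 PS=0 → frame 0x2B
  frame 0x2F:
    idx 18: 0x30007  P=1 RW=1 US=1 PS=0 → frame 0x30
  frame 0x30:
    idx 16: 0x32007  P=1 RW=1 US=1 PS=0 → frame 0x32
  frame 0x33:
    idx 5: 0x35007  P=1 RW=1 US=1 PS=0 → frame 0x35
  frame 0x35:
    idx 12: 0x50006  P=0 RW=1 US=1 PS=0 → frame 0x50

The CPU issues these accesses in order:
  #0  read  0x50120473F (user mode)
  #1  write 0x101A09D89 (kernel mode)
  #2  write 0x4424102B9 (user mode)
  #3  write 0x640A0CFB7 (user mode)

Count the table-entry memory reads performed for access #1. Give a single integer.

Walk each access:
#0 VA=0x50120473F (r,user):
  lvl0: tbl 0x1E, slot 20 ⇒ 0x1F007 (P1/RW1/US1/PS0)
  lvl1: tbl 0x1F, slot 9 ⇒ 0x22007 (P1/RW1/US1/PS0)
  lvl2: tbl 0x22, slot 4 ⇒ 0x25007 (P1/RW1/US1/PS0)
  ⇒ phys 0x2573F  [3 reads]
#1 VA=0x101A09D89 (w,kernel):
  lvl0: tbl 0x1E, slot 4 ⇒ 0x27007 (P1/RW1/US1/PS0)
  lvl1: tbl 0x27, slot 13 ⇒ 0x28007 (P1/RW1/US1/PS0)
  lvl2: tbl 0x28, slot 9 ⇒ 0x2B007 (P1/RW1/US1/PS0)
  ⇒ phys 0x2BD89  [3 reads]
#2 VA=0x4424102B9 (w,user):
  lvl0: tbl 0x1E, slot 17 ⇒ 0x2F007 (P1/RW1/US1/PS0)
  lvl1: tbl 0x2F, slot 18 ⇒ 0x30007 (P1/RW1/US1/PS0)
  lvl2: tbl 0x30, slot 16 ⇒ 0x32007 (P1/RW1/US1/PS0)
  ⇒ phys 0x322B9  [3 reads]
#3 VA=0x640A0CFB7 (w,user):
  lvl0: tbl 0x1E, slot 25 ⇒ 0x33007 (P1/RW1/US1/PS0)
  lvl1: tbl 0x33, slot 5 ⇒ 0x35007 (P1/RW1/US1/PS0)
  lvl2: tbl 0x35, slot 12 ⇒ 0x50006 (P0/RW1/US1/PS0)
  ⇒ fault: PAGE_NOT_PRESENT  — 3 lookups

Entries read for #1: 3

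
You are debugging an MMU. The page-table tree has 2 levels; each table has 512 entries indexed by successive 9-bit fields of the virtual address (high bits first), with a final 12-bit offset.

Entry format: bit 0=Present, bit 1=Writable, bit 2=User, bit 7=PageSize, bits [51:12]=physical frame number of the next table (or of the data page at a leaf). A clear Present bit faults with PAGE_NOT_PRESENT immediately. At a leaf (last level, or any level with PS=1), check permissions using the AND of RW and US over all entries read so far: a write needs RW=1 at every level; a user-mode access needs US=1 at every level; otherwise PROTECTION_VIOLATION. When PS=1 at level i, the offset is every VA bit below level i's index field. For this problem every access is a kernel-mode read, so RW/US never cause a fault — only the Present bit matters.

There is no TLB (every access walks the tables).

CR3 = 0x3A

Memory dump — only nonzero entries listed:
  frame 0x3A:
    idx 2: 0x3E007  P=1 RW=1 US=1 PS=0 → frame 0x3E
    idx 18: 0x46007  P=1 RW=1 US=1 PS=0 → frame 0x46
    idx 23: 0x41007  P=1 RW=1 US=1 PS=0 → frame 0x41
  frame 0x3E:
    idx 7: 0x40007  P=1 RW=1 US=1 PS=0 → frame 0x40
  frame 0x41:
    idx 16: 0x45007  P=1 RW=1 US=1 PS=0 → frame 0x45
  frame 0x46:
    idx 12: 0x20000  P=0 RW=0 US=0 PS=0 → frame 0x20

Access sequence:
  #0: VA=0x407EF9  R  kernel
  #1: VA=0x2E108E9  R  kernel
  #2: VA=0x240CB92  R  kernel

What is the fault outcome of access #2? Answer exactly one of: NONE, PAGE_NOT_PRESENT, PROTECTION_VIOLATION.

Per-access translation:
#0 VA=0x407EF9 (r,kernel):
  [0] read 0x3A idx=2: raw=0x3E007 flags P=1 W=1 U=1 S=0
  [1] read 0x3E idx=7: raw=0x40007 flags P=1 W=1 U=1 S=0
  → PA=0x40EF9  (2 entries read)
#1 VA=0x2E108E9 (r,kernel):
  [0] read 0x3A idx=23: raw=0x41007 flags P=1 W=1 U=1 S=0
  [1] read 0x41 idx=16: raw=0x45007 flags P=1 W=1 U=1 S=0
  → PA=0x458E9  (2 entries read)
#2 VA=0x240CB92 (r,kernel):
  [0] read 0x3A idx=18: raw=0x46007 flags P=1 W=1 U=1 S=0
  [1] read 0x46 idx=12: raw=0x20000 flags P=0 W=0 U=0 S=0
  ✗ PAGE_NOT_PRESENT  [2 reads]

Access #2 fault: PAGE_NOT_PRESENT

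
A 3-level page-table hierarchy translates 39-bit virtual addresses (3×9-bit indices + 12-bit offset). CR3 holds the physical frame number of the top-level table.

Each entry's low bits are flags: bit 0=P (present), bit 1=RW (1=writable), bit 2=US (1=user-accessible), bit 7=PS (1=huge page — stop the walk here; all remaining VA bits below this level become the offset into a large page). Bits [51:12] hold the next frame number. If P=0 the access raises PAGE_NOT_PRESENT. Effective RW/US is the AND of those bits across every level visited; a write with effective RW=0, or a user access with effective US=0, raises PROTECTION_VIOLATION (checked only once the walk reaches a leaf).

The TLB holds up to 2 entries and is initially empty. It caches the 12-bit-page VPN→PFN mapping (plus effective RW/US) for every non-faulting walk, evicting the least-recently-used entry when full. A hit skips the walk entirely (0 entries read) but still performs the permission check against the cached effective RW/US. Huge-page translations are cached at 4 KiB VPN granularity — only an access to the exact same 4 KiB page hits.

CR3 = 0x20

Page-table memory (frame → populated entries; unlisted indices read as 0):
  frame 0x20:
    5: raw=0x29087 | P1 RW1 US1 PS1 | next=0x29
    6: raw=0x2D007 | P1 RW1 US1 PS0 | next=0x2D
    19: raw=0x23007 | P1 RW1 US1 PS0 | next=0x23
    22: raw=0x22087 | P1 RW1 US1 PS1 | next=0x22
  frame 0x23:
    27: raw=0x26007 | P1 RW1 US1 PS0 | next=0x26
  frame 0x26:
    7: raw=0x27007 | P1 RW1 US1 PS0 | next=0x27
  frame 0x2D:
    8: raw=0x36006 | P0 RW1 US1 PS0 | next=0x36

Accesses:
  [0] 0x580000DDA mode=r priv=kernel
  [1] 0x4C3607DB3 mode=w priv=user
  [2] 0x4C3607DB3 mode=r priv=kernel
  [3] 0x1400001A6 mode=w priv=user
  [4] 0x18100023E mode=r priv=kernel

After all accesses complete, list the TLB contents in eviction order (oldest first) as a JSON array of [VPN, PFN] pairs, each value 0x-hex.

Trace:
#0 VA=0x580000DDA (r,kernel):
  L0: frame=0x20 idx=22 entry=0x22087 [P=1 RW=1 US=1 PS=1]
  ⇒ phys 0x22DDA (huge @L0)  [1 reads]
#1 VA=0x4C3607DB3 (w,user):
  L0: frame=0x20 idx=19 entry=0x23007 [P=1 RW=1 US=1 PS=0]
  L1: frame=0x23 idx=27 entry=0x26007 [P=1 RW=1 US=1 PS=0]
  L2: frame=0x26 idx=7 entry=0x27007 [P=1 RW=1 US=1 PS=0]
  ⇒ phys 0x27DB3  [3 reads]
#2 VA=0x4C3607DB3 (r,kernel):
  TLB hit vpn=0x4C3607 → PA=0x27DB3
#3 VA=0x1400001A6 (w,user):
  L0: frame=0x20 idx=5 entry=0x29087 [P=1 RW=1 US=1 PS=1]
  ⇒ phys 0x291A6 (huge @L0)  [1 reads]
#4 VA=0x18100023E (r,kernel):
  L0: frame=0x20 idx=6 entry=0x2D007 [P=1 RW=1 US=1 PS=0]
  L1: frame=0x2D idx=8 entry=0x36006 [P=0 RW=1 US=1 PS=0]
  ✗ PAGE_NOT_PRESENT  [2 reads]

TLB: [["0x4C3607", "0x27"], ["0x140000", "0x29"]]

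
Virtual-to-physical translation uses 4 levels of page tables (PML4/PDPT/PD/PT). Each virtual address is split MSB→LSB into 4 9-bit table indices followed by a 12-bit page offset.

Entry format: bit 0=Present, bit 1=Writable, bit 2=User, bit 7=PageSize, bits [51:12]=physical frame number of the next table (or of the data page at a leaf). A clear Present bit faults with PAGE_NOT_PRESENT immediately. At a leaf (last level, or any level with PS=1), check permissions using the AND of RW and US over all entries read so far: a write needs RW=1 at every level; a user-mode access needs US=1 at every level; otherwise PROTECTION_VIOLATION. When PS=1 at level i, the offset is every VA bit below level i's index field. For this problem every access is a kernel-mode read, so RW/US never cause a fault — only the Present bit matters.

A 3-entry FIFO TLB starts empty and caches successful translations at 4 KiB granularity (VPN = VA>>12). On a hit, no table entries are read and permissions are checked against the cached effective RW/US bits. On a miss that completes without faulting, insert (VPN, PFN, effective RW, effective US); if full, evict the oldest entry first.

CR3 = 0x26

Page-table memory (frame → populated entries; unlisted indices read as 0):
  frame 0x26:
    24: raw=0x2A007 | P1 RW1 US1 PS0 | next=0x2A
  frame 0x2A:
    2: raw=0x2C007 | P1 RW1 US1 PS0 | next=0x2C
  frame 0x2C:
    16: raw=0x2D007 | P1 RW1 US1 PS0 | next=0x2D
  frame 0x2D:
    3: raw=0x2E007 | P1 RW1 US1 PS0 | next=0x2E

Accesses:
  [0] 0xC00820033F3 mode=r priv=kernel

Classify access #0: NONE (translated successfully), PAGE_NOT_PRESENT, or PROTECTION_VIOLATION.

Walk each access:
#0 VA=0xC00820033F3 (r,kernel):
  L0 @0x26[24] → 0x2A007  P=1,RW=1,US=1,PS=0
  L1 @0x2A[2] → 0x2C007  P=1,RW=1,US=1,PS=0
  L2 @0x2C[16] → 0x2D007  P=1,RW=1,US=1,PS=0
  L3 @0x2D[3] → 0x2E007  P=1,RW=1,US=1,PS=0
  ✓ 0x2E3F3  — 4 lookups

Access #0 fault: NONE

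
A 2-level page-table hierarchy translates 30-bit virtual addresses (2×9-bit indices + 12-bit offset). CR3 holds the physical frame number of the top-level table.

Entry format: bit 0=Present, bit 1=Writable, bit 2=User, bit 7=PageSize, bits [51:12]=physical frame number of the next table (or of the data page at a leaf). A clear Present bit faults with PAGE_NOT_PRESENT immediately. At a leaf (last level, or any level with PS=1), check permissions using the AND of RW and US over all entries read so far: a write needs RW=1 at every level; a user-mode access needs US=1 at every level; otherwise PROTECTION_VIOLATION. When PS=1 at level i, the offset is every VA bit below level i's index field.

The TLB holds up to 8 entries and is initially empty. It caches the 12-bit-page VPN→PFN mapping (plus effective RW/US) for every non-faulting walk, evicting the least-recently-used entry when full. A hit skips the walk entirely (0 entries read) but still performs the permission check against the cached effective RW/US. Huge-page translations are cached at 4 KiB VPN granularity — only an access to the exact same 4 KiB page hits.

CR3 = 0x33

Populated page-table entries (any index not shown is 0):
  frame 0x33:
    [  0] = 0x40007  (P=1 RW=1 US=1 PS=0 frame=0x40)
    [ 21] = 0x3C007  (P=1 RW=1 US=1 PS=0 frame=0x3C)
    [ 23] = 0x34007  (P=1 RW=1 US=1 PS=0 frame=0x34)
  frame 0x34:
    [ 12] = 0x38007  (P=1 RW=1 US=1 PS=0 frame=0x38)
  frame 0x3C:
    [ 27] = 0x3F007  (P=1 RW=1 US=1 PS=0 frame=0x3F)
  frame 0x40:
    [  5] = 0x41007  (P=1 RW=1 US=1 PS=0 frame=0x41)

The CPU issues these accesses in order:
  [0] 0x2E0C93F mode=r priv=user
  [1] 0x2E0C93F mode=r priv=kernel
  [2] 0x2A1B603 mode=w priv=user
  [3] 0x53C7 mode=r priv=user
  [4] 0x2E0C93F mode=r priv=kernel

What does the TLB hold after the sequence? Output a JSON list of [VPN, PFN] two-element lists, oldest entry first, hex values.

Trace:
#0 VA=0x2E0C93F (r,user):
  [0] read 0x33 idx=23: raw=0x34007 flags P=1 W=1 U=1 S=0
  [1] read 0x34 idx=12: raw=0x38007 flags P=1 W=1 U=1 S=0
  → PA=0x3893F  (2 entries read)
#1 VA=0x2E0C93F (r,kernel):
  TLB hit vpn=0x2E0C → PA=0x3893F
#2 VA=0x2A1B603 (w,user):
  [0] read 0x33 idx=21: raw=0x3C007 flags P=1 W=1 U=1 S=0
  [1] read 0x3C idx=27: raw=0x3F007 flags P=1 W=1 U=1 S=0
  → PA=0x3F603  (2 entries read)
#3 VA=0x53C7 (r,user):
  [0] read 0x33 idx=0: raw=0x40007 flags P=1 W=1 U=1 S=0
  [1] read 0x40 idx=5: raw=0x41007 flags P=1 W=1 U=1 S=0
  → PA=0x413C7  (2 entries read)
#4 VA=0x2E0C93F (r,kernel):
  TLB hit vpn=0x2E0C → PA=0x3893F

TLB: [["0x2A1B", "0x3F"], ["0x5", "0x41"], ["0x2E0C", "0x38"]]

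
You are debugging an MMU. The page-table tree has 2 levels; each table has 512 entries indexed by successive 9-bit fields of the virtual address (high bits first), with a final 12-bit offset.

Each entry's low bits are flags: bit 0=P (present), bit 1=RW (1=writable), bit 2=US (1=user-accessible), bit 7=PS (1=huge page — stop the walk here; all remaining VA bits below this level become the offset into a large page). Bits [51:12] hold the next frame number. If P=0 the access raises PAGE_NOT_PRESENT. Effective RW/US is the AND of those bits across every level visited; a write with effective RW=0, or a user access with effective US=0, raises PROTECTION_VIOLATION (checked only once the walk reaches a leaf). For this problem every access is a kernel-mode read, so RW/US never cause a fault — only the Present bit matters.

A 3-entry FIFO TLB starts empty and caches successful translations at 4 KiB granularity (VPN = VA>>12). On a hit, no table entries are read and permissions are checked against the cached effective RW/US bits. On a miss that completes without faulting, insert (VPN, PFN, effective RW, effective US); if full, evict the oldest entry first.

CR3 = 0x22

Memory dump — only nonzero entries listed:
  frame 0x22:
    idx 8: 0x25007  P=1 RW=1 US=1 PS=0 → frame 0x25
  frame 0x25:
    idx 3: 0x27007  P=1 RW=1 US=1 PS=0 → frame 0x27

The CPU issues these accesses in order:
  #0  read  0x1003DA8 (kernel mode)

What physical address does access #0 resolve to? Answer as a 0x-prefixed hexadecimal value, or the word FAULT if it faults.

Trace:
#0 VA=0x1003DA8 (r,kernel):
  L0: frame=0x22 idx=8 entry=0x25007 [P=1 RW=1 US=1 PS=0]
  L1: frame=0x25 idx=3 entry=0x27007 [P=1 RW=1 US=1 PS=0]
  ✓ 0x27DA8  — 2 lookups

Access #0 PA: 0x27DA8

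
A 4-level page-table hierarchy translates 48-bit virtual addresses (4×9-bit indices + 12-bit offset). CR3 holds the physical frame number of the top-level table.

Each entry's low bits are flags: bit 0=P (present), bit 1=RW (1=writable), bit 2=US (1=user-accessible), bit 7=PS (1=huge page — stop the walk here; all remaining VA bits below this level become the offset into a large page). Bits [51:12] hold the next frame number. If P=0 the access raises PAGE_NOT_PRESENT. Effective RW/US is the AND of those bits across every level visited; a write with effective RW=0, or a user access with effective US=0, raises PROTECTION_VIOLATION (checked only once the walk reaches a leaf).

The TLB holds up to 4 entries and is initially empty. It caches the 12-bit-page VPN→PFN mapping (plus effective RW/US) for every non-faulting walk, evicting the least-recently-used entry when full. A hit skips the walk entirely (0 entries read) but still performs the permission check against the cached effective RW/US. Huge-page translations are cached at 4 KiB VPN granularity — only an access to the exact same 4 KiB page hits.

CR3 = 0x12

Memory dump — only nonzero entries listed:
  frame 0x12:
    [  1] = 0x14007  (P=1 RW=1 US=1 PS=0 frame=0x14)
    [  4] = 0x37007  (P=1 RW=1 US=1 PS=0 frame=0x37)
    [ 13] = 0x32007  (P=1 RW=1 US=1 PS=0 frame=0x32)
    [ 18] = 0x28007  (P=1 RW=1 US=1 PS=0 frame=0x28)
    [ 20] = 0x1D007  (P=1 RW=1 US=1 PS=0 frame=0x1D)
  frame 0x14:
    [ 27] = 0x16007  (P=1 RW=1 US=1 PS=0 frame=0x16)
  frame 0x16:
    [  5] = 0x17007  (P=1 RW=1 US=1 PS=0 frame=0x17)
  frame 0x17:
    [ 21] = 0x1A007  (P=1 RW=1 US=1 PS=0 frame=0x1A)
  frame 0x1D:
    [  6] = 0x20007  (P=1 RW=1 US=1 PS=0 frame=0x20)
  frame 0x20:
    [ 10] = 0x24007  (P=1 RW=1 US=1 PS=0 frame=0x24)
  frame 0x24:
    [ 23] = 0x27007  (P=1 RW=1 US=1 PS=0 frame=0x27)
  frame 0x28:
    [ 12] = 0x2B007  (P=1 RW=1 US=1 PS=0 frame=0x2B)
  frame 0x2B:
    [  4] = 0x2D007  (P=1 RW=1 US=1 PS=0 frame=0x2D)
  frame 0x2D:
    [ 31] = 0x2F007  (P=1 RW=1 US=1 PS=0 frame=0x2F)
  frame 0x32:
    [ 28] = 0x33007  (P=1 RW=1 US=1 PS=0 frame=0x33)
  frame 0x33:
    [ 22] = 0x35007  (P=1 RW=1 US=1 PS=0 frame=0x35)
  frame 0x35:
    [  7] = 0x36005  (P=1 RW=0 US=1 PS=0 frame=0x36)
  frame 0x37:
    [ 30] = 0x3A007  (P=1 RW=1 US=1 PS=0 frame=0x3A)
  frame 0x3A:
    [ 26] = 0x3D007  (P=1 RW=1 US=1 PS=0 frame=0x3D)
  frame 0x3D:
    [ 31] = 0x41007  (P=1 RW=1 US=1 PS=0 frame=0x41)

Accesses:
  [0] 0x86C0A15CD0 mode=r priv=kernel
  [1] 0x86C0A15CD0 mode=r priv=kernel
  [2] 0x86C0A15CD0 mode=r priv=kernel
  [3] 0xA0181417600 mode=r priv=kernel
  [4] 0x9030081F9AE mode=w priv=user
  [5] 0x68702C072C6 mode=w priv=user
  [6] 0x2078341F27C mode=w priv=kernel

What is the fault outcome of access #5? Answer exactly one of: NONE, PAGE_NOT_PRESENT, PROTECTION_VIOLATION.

Per-access translation:
#0 VA=0x86C0A15CD0 (r,kernel):
  L0 @0x12[1] → 0x14007  P=1,RW=1,US=1,PS=0
  L1 @0x14[27] → 0x16007  P=1,RW=1,US=1,PS=0
  L2 @0x16[5] → 0x17007  P=1,RW=1,US=1,PS=0
  L3 @0x17[21] → 0x1A007  P=1,RW=1,US=1,PS=0
  ✓ 0x1ACD0  — 4 lookups
#1 VA=0x86C0A15CD0 (r,kernel):
  TLB hit vpn=0x86C0A15 → PA=0x1ACD0
#2 VA=0x86C0A15CD0 (r,kernel):
  TLB hit vpn=0x86C0A15 → PA=0x1ACD0
#3 VA=0xA0181417600 (r,kernel):
  L0 @0x12[20] → 0x1D007  P=1,RW=1,US=1,PS=0
  L1 @0x1D[6] → 0x20007  P=1,RW=1,US=1,PS=0
  L2 @0x20[10] → 0x24007  P=1,RW=1,US=1,PS=0
  L3 @0x24[23] → 0x27007  P=1,RW=1,US=1,PS=0
  ✓ 0x27600  — 4 lookups
#4 VA=0x9030081F9AE (w,user):
  L0 @0x12[18] → 0x28007  P=1,RW=1,US=1,PS=0
  L1 @0x28[12] → 0x2B007  P=1,RW=1,US=1,PS=0
  L2 @0x2B[4] → 0x2D007  P=1,RW=1,US=1,PS=0
  L3 @0x2D[31] → 0x2F007  P=1,RW=1,US=1,PS=0
  ✓ 0x2F9AE  — 4 lookups
#5 VA=0x68702C072C6 (w,user):
  L0 @0x12[13] → 0x32007  P=1,RW=1,US=1,PS=0
  L1 @0x32[28] → 0x33007  P=1,RW=1,US=1,PS=0
  L2 @0x33[22] → 0x35007  P=1,RW=1,US=1,PS=0
  L3 @0x35[7] → 0x36005  P=1,RW=0,US=1,PS=0
  ✗ PROTECTION_VIOLATION  [4 reads]
#6 VA=0x2078341F27C (w,kernel):
  L0 @0x12[4] → 0x37007  P=1,RW=1,US=1,PS=0
  L1 @0x37[30] → 0x3A007  P=1,RW=1,US=1,PS=0
  L2 @0x3A[26] → 0x3D007  P=1,RW=1,US=1,PS=0
  L3 @0x3D[31] → 0x41007  P=1,RW=1,US=1,PS=0
  ✓ 0x4127C  — 4 lookups

Access #5 fault: PROTECTION_VIOLATION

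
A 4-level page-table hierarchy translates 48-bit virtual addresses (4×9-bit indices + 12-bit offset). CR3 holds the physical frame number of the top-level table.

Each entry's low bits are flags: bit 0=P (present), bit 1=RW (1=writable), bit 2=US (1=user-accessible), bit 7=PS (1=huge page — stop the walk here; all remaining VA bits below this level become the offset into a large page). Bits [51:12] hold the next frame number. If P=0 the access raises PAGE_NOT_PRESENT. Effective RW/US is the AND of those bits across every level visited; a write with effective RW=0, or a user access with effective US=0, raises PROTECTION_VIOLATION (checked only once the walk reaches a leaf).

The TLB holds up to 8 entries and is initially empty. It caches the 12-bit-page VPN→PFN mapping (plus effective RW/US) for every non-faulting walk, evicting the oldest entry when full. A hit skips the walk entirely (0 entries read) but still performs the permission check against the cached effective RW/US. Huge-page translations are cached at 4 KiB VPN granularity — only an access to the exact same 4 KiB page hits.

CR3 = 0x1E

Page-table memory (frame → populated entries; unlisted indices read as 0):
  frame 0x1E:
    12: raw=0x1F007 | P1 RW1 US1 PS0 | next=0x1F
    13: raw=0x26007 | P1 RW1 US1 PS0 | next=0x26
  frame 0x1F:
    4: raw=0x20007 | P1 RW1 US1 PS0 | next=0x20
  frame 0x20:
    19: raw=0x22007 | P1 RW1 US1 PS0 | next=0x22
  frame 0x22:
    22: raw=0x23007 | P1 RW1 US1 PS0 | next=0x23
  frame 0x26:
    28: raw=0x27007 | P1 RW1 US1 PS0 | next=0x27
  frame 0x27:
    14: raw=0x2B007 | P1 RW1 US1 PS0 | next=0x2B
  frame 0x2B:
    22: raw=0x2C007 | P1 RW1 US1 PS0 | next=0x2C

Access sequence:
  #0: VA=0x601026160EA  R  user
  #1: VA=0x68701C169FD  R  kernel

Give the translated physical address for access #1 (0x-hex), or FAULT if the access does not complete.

Per-access translation:
#0 VA=0x601026160EA (r,user):
  lvl0: tbl 0x1E, slot 12 ⇒ 0x1F007 (P1/RW1/US1/PS0)
  lvl1: tbl 0x1F, slot 4 ⇒ 0x20007 (P1/RW1/US1/PS0)
  lvl2: tbl 0x20, slot 19 ⇒ 0x22007 (P1/RW1/US1/PS0)
  lvl3: tbl 0x22, slot 22 ⇒ 0x23007 (P1/RW1/US1/PS0)
  ✓ 0x230EA  — 4 lookups
#1 VA=0x68701C169FD (r,kernel):
  lvl0: tbl 0x1E, slot 13 ⇒ 0x26007 (P1/RW1/US1/PS0)
  lvl1: tbl 0x26, slot 28 ⇒ 0x27007 (P1/RW1/US1/PS0)
  lvl2: tbl 0x27, slot 14 ⇒ 0x2B007 (P1/RW1/US1/PS0)
  lvl3: tbl 0x2B, slot 22 ⇒ 0x2C007 (P1/RW1/US1/PS0)
  ✓ 0x2C9FD  — 4 lookups

Access #1 PA: 0x2C9FD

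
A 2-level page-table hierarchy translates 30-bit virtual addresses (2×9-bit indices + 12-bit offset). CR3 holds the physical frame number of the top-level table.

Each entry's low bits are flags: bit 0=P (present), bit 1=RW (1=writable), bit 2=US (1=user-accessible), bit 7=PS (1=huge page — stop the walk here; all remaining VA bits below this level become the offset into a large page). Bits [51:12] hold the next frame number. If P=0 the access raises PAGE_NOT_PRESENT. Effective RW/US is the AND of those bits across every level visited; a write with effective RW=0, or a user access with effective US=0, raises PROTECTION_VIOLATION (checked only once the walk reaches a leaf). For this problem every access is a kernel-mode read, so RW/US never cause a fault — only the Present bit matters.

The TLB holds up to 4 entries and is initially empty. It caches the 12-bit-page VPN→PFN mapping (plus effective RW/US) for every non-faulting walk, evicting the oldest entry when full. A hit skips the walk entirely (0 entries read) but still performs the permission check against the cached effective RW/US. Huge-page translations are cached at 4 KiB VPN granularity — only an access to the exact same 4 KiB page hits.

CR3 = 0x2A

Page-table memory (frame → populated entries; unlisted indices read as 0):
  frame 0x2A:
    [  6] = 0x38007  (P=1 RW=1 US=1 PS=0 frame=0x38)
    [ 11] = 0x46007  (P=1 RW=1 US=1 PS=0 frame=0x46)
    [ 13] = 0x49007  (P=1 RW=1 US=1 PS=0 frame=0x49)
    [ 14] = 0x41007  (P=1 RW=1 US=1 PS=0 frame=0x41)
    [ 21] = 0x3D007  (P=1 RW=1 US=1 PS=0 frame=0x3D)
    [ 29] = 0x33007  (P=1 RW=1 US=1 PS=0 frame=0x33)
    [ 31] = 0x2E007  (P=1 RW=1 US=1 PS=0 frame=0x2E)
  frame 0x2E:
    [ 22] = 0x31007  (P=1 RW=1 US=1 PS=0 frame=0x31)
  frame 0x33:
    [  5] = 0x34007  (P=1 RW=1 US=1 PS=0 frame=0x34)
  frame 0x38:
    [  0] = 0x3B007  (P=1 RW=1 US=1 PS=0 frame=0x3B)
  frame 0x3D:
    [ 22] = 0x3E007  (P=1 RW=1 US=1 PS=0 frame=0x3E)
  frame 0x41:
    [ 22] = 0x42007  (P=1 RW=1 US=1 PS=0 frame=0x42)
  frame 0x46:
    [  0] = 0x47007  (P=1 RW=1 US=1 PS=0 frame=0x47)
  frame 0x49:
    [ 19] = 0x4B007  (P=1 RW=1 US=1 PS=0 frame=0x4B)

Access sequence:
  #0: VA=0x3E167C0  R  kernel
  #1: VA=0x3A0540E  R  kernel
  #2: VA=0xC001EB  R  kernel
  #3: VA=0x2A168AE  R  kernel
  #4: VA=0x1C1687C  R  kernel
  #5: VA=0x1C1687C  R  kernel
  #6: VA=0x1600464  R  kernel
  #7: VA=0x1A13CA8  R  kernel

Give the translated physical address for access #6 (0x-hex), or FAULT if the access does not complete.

Per-access translation:
#0 VA=0x3E167C0 (r,kernel):
  [0] read 0x2A idx=31: raw=0x2E007 flags P=1 W=1 U=1 S=0
  [1] read 0x2E idx=22: raw=0x31007 flags P=1 W=1 U=1 S=0
  → PA=0x317C0  (2 entries read)
#1 VA=0x3A0540E (r,kernel):
  [0] read 0x2A idx=29: raw=0x33007 flags P=1 W=1 U=1 S=0
  [1] read 0x33 idx=5: raw=0x34007 flags P=1 W=1 U=1 S=0
  → PA=0x3440E  (2 entries read)
#2 VA=0xC001EB (r,kernel):
  [0] read 0x2A idx=6: raw=0x38007 flags P=1 W=1 U=1 S=0
  [1] read 0x38 idx=0: raw=0x3B007 flags P=1 W=1 U=1 S=0
  → PA=0x3B1EB  (2 entries read)
#3 VA=0x2A168AE (r,kernel):
  [0] read 0x2A idx=21: raw=0x3D007 flags P=1 W=1 U=1 S=0
  [1] read 0x3D idx=22: raw=0x3E007 flags P=1 W=1 U=1 S=0
  → PA=0x3E8AE  (2 entries read)
#4 VA=0x1C1687C (r,kernel):
  [0] read 0x2A idx=14: raw=0x41007 flags P=1 W=1 U=1 S=0
  [1] read 0x41 idx=22: raw=0x42007 flags P=1 W=1 U=1 S=0
  → PA=0x4287C  (2 entries read)
#5 VA=0x1C1687C (r,kernel):
  TLB hit vpn=0x1C16 → PA=0x4287C
#6 VA=0x1600464 (r,kernel):
  [0] read 0x2A idx=11: raw=0x46007 flags P=1 W=1 U=1 S=0
  [1] read 0x46 idx=0: raw=0x47007 flags P=1 W=1 U=1 S=0
  → PA=0x47464  (2 entries read)
#7 VA=0x1A13CA8 (r,kernel):
  [0] read 0x2A idx=13: raw=0x49007 flags P=1 W=1 U=1 S=0
  [1] read 0x49 idx=19: raw=0x4B007 flags P=1 W=1 U=1 S=0
  → PA=0x4BCA8  (2 entries read)

Access #6 PA: 0x47464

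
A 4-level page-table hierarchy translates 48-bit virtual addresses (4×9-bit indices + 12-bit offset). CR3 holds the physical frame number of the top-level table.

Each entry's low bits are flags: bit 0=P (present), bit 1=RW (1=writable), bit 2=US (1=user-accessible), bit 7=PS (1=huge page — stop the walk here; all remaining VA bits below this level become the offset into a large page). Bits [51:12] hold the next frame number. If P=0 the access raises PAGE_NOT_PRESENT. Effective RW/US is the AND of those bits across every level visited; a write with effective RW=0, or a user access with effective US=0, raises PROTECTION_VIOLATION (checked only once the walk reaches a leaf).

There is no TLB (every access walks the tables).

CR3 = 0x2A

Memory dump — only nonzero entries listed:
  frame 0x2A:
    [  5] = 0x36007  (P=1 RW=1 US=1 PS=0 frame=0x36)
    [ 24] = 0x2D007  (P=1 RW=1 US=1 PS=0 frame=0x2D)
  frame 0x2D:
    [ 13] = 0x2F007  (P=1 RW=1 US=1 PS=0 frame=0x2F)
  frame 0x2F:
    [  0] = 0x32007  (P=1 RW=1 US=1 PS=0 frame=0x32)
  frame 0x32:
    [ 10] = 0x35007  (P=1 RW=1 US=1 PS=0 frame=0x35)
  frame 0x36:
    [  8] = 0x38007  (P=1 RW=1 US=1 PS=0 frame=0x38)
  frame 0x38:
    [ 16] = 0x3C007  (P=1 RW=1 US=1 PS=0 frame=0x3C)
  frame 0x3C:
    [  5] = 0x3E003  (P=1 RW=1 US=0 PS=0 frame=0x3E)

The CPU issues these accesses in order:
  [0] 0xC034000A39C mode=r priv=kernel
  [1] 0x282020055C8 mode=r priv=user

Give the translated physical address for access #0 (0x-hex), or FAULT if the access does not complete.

Walk each access:
#0 VA=0xC034000A39C (r,kernel):
  L0: frame=0x2A idx=24 entry=0x2D007 [P=1 RW=1 US=1 PS=0]
  L1: frame=0x2D idx=13 entry=0x2F007 [P=1 RW=1 US=1 PS=0]
  L2: frame=0x2F idx=0 entry=0x32007 [P=1 RW=1 US=1 PS=0]
  L3: frame=0x32 idx=10 entry=0x35007 [P=1 RW=1 US=1 PS=0]
  → PA=0x3539C  (4 entries read)
#1 VA=0x282020055C8 (r,user):
  L0: frame=0x2A idx=5 entry=0x36007 [P=1 RW=1 US=1 PS=0]
  L1: frame=0x36 idx=8 entry=0x38007 [P=1 RW=1 US=1 PS=0]
  L2: frame=0x38 idx=16 entry=0x3C007 [P=1 RW=1 US=1 PS=0]
  L3: frame=0x3C idx=5 entry=0x3E003 [P=1 RW=1 US=0 PS=0]
  ⇒ fault: PROTECTION_VIOLATION  — 4 lookups

Access #0 PA: 0x3539C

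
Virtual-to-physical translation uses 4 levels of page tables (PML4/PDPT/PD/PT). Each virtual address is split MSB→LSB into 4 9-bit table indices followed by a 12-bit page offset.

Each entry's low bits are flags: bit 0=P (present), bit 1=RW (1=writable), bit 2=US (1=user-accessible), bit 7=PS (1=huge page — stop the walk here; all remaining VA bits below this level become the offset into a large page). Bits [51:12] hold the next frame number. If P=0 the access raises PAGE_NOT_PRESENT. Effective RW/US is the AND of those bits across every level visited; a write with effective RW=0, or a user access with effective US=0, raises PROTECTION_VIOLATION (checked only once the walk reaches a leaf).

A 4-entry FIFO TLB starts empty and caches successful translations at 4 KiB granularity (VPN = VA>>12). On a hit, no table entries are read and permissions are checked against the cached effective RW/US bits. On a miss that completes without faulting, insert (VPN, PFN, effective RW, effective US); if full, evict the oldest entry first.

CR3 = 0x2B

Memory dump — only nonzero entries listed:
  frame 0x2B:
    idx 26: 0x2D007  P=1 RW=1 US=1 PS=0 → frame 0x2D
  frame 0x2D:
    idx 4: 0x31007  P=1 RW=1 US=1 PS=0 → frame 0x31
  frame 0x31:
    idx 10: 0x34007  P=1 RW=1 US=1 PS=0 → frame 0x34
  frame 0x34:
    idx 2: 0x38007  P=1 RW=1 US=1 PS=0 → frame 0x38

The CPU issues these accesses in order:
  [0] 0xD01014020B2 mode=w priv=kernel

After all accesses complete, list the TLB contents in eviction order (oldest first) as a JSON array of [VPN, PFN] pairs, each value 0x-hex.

Walk each access:
#0 VA=0xD01014020B2 (w,kernel):
  [0] read 0x2B idx=26: raw=0x2D007 flags P=1 W=1 U=1 S=0
  [1] read 0x2D idx=4: raw=0x31007 flags P=1 W=1 U=1 S=0
  [2] read 0x31 idx=10: raw=0x34007 flags P=1 W=1 U=1 S=0
  [3] read 0x34 idx=2: raw=0x38007 flags P=1 W=1 U=1 S=0
  ⇒ phys 0x380B2  [4 reads]

TLB: [["0xD0101402", "0x38"]]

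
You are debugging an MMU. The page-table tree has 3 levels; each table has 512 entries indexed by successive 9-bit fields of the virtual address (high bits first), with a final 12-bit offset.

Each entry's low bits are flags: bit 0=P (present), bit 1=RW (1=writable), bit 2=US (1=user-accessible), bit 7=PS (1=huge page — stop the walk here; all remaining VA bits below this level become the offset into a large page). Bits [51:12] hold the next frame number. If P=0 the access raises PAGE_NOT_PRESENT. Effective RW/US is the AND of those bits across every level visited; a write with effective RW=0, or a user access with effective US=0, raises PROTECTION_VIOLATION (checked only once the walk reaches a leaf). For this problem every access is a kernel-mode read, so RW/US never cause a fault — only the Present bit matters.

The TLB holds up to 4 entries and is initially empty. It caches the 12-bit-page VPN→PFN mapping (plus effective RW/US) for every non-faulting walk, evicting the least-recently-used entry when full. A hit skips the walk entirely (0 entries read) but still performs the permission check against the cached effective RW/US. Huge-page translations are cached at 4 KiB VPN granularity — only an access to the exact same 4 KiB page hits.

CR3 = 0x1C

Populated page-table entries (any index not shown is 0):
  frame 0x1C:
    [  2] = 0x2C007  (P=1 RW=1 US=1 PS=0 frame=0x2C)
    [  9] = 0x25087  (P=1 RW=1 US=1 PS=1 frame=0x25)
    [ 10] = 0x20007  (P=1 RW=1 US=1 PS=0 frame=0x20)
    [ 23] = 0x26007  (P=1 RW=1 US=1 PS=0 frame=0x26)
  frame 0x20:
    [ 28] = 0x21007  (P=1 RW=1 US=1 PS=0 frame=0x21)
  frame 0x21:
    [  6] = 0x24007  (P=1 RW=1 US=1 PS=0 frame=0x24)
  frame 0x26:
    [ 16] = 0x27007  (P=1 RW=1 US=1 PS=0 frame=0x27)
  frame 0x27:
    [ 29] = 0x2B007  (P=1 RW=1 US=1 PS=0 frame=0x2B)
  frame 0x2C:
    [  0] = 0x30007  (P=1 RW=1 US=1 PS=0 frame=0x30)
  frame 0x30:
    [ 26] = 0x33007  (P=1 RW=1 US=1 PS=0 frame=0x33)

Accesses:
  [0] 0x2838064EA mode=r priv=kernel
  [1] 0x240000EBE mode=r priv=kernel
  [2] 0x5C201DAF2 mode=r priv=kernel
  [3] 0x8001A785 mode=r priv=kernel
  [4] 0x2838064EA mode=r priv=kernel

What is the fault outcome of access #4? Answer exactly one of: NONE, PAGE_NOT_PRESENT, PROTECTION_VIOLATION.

Walk each access:
#0 VA=0x2838064EA (r,kernel):
  lvl0: tbl 0x1C, slot 10 ⇒ 0x20007 (P1/RW1/US1/PS0)
  lvl1: tbl 0x20, slot 28 ⇒ 0x21007 (P1/RW1/US1/PS0)
  lvl2: tbl 0x21, slot 6 ⇒ 0x24007 (P1/RW1/US1/PS0)
  ✓ 0x244EA  — 3 lookups
#1 VA=0x240000EBE (r,kernel):
  lvl0: tbl 0x1C, slot 9 ⇒ 0x25087 (P1/RW1/US1/PS1)
  ✓ 0x25EBE (huge @L0)  — 1 lookups
#2 VA=0x5C201DAF2 (r,kernel):
  lvl0: tbl 0x1C, slot 23 ⇒ 0x26007 (P1/RW1/US1/PS0)
  lvl1: tbl 0x26, slot 16 ⇒ 0x27007 (P1/RW1/US1/PS0)
  lvl2: tbl 0x27, slot 29 ⇒ 0x2B007 (P1/RW1/US1/PS0)
  ✓ 0x2BAF2  — 3 lookups
#3 VA=0x8001A785 (r,kernel):
  lvl0: tbl 0x1C, slot 2 ⇒ 0x2C007 (P1/RW1/US1/PS0)
  lvl1: tbl 0x2C, slot 0 ⇒ 0x30007 (P1/RW1/US1/PS0)
  lvl2: tbl 0x30, slot 26 ⇒ 0x33007 (P1/RW1/US1/PS0)
  ✓ 0x33785  — 3 lookups
#4 VA=0x2838064EA (r,kernel):
  TLB hit vpn=0x283806 → PA=0x244EA

Access #4 fault: NONE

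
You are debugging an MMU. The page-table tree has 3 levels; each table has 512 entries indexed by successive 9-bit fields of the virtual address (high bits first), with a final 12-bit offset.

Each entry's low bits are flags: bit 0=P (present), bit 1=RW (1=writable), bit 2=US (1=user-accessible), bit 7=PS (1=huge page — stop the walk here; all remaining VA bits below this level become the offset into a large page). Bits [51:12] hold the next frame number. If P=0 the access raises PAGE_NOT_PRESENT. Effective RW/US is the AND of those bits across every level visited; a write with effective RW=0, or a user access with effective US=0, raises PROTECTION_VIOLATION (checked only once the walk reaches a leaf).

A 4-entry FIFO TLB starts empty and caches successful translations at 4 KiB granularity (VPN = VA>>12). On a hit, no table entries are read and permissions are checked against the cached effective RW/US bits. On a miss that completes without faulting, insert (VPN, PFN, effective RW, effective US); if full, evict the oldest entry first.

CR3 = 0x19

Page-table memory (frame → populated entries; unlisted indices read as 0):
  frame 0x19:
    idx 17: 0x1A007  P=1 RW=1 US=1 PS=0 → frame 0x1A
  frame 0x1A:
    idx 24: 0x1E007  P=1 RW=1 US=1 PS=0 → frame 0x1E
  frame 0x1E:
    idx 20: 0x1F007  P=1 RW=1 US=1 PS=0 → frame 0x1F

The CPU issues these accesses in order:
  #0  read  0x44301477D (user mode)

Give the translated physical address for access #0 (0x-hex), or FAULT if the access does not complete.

Walk each access:
#0 VA=0x44301477D (r,user):
  [0] read 0x19 idx=17: raw=0x1A007 flags P=1 W=1 U=1 S=0
  [1] read 0x1A idx=24: raw=0x1E007 flags P=1 W=1 U=1 S=0
  [2] read 0x1E idx=20: raw=0x1F007 flags P=1 W=1 U=1 S=0
  → PA=0x1F77D  (3 entries read)

Access #0 PA: 0x1F77D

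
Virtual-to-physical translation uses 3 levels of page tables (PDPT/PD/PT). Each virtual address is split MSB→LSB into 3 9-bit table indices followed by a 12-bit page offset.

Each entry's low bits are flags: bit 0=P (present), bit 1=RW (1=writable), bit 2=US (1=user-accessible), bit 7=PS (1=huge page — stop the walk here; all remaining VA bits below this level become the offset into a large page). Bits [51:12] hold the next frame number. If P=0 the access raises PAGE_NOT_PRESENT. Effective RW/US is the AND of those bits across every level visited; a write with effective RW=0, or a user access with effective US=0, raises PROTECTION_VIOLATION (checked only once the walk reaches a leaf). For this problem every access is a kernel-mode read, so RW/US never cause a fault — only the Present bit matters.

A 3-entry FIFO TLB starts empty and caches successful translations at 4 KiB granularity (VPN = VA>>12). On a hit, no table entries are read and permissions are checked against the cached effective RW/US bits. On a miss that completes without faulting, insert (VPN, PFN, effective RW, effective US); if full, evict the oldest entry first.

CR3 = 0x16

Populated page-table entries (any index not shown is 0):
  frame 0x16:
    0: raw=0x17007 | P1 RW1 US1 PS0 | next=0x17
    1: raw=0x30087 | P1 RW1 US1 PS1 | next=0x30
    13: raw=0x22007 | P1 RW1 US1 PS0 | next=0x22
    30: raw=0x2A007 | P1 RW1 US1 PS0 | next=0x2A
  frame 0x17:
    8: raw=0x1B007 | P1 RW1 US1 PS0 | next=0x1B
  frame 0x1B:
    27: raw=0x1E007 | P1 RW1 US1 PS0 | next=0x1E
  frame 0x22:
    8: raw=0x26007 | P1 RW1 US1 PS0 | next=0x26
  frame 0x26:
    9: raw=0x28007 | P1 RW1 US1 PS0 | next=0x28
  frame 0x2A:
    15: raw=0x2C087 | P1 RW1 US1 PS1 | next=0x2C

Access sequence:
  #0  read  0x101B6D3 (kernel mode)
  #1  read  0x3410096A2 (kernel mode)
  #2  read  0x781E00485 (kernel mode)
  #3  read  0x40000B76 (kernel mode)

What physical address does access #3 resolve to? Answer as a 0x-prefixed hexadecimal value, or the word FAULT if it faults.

Walk each access:
#0 VA=0x101B6D3 (r,kernel):
  L0: frame=0x16 idx=0 entry=0x17007 [P=1 RW=1 US=1 PS=0]
  L1: frame=0x17 idx=8 entry=0x1B007 [P=1 RW=1 US=1 PS=0]
  L2: frame=0x1B idx=27 entry=0x1E007 [P=1 RW=1 US=1 PS=0]
  ⇒ phys 0x1E6D3  [3 reads]
#1 VA=0x3410096A2 (r,kernel):
  L0: frame=0x16 idx=13 entry=0x22007 [P=1 RW=1 US=1 PS=0]
  L1: frame=0x22 idx=8 entry=0x26007 [P=1 RW=1 US=1 PS=0]
  L2: frame=0x26 idx=9 entry=0x28007 [P=1 RW=1 US=1 PS=0]
  ⇒ phys 0x286A2  [3 reads]
#2 VA=0x781E00485 (r,kernel):
  L0: frame=0x16 idx=30 entry=0x2A007 [P=1 RW=1 US=1 PS=0]
  L1: frame=0x2A idx=15 entry=0x2C087 [P=1 RW=1 US=1 PS=1]
  ⇒ phys 0x2C485 (huge @L1)  [2 reads]
#3 VA=0x40000B76 (r,kernel):
  L0: frame=0x16 idx=1 entry=0x30087 [P=1 RW=1 US=1 PS=1]
  ⇒ phys 0x30B76 (huge @L0)  [1 reads]

Access #3 PA: 0x30B76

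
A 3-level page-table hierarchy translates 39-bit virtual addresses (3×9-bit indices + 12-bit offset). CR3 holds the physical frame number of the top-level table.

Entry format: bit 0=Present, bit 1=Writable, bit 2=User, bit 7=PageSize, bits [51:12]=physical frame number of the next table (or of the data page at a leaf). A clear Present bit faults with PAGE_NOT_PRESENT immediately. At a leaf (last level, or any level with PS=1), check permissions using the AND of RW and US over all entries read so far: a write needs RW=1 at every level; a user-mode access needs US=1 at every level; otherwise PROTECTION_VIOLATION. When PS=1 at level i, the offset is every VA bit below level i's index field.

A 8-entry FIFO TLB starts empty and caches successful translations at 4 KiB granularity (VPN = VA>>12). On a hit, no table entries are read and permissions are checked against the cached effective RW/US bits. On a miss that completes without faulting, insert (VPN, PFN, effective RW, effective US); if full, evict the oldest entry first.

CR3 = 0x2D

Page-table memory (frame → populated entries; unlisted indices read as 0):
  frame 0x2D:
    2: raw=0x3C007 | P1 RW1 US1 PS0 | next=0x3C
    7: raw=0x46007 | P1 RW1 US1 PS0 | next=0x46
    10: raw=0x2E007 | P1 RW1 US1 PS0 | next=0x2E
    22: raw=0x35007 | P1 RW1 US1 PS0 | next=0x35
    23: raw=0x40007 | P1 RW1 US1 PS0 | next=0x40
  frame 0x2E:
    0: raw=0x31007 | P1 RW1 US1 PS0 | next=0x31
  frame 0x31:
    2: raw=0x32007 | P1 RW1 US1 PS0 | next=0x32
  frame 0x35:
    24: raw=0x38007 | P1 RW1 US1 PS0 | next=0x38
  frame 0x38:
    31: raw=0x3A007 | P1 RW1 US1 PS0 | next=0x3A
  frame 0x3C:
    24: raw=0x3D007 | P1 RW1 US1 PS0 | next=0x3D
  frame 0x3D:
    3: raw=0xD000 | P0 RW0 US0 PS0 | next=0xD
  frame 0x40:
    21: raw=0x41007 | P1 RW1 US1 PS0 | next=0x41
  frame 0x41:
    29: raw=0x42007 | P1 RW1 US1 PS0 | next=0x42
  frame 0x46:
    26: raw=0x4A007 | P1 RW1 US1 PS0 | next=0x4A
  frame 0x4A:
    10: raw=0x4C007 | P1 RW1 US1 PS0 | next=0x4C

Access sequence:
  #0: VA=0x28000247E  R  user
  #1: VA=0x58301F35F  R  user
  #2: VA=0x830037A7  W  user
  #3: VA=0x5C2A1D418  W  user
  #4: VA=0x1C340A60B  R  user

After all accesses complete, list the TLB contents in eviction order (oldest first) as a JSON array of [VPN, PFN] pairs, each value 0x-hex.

Per-access translation:
#0 VA=0x28000247E (r,user):
  L0 @0x2D[10] → 0x2E007  P=1,RW=1,US=1,PS=0
  L1 @0x2E[0] → 0x31007  P=1,RW=1,US=1,PS=0
  L2 @0x31[2] → 0x32007  P=1,RW=1,US=1,PS=0
  ⇒ phys 0x3247E  [3 reads]
#1 VA=0x58301F35F (r,user):
  L0 @0x2D[22] → 0x35007  P=1,RW=1,US=1,PS=0
  L1 @0x35[24] → 0x38007  P=1,RW=1,US=1,PS=0
  L2 @0x38[31] → 0x3A007  P=1,RW=1,US=1,PS=0
  ⇒ phys 0x3A35F  [3 reads]
#2 VA=0x830037A7 (w,user):
  L0 @0x2D[2] → 0x3C007  P=1,RW=1,US=1,PS=0
  L1 @0x3C[24] → 0x3D007  P=1,RW=1,US=1,PS=0
  L2 @0x3D[3] → 0xD000  P=0,RW=0,US=0,PS=0
  ✗ PAGE_NOT_PRESENT  [3 reads]
#3 VA=0x5C2A1D418 (w,user):
  L0 @0x2D[23] → 0x40007  P=1,RW=1,US=1,PS=0
  L1 @0x40[21] → 0x41007  P=1,RW=1,US=1,PS=0
  L2 @0x41[29] → 0x42007  P=1,RW=1,US=1,PS=0
  ⇒ phys 0x42418  [3 reads]
#4 VA=0x1C340A60B (r,user):
  L0 @0x2D[7] → 0x46007  P=1,RW=1,US=1,PS=0
  L1 @0x46[26] → 0x4A007  P=1,RW=1,US=1,PS=0
  L2 @0x4A[10] → 0x4C007  P=1,RW=1,US=1,PS=0
  ⇒ phys 0x4C60B  [3 reads]

TLB: [["0x280002", "0x32"], ["0x58301F", "0x3A"], ["0x5C2A1D", "0x42"], ["0x1C340A", "0x4C"]]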